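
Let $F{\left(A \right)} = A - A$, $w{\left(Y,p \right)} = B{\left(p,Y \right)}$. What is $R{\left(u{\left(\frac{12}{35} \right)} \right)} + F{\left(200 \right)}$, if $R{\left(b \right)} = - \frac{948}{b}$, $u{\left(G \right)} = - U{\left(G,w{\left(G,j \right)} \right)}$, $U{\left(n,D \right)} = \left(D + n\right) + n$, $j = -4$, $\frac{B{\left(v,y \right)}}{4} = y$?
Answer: $\frac{2765}{6} \approx 460.83$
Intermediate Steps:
$B{\left(v,y \right)} = 4 y$
$w{\left(Y,p \right)} = 4 Y$
$U{\left(n,D \right)} = D + 2 n$
$F{\left(A \right)} = 0$
$u{\left(G \right)} = - 6 G$ ($u{\left(G \right)} = - (4 G + 2 G) = - 6 G$)
$R{\left(u{\left(\frac{12}{35} \right)} \right)} + F{\left(200 \right)} = - \frac{948}{\left(-6\right) \frac{12}{35}} + 0 = - \frac{948}{- \frac{72}{35}} + 0 = \left(-948\right) \left(- \frac{35}{72}\right) + 0 = \frac{2765}{6} + 0 = \frac{2765}{6}$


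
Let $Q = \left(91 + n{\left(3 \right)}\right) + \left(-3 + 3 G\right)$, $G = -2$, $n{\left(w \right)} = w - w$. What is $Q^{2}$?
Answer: $6724$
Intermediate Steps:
$n{\left(w \right)} = 0$
$Q = 82$ ($Q = \left(91 + 0\right) + \left(-3 + 3 \left(-2\right)\right) = 91 - 9 = 82$)
$Q^{2} = 82^{2} = 6724$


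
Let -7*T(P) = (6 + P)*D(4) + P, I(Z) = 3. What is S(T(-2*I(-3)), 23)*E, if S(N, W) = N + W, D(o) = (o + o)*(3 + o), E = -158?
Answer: -26386/7 ≈ -3769.4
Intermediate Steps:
D(o) = 2*o*(3 + o) (D(o) = (2*o)*(3 + o) = 2*o*(3 + o))
T(P) = -48 - 57*P/7 (T(P) = -((6 + P)*(2*4*(3 + 4)) + P)/7 = -((6 + P)*(2*4*7) + P)/7 = -((6 + P)*56 + P)/7 = -((336 + 56*P) + P)/7 = -(336 + 57*P)/7 = -48 - 57*P/7)
S(T(-2*I(-3)), 23)*E = ((-48 - (-114)*3/7) + 23)*(-158) = ((-48 - 57/7*(-6)) + 23)*(-158) = ((-48 + 342/7) + 23)*(-158) = (6/7 + 23)*(-158) = (167/7)*(-158) = -26386/7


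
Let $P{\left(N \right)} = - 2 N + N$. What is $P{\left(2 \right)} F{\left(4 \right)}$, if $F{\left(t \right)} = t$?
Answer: $-8$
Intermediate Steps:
$P{\left(N \right)} = - N$
$P{\left(2 \right)} F{\left(4 \right)} = \left(-1\right) 2 \cdot 4 = \left(-2\right) 4 = -8$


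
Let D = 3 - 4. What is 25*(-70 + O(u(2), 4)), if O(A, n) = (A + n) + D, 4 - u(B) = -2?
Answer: -1525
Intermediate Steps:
D = -1
u(B) = 6 (u(B) = 4 - 1*(-2) = 4 + 2 = 6)
O(A, n) = -1 + A + n (O(A, n) = (A + n) - 1 = -1 + A + n)
25*(-70 + O(u(2), 4)) = 25*(-70 + (-1 + 6 + 4)) = 25*(-70 + 9) = 25*(-61) = -1525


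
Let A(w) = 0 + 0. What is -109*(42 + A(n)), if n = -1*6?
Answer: -4578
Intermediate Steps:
n = -6
A(w) = 0
-109*(42 + A(n)) = -109*(42 + 0) = -109*42 = -4578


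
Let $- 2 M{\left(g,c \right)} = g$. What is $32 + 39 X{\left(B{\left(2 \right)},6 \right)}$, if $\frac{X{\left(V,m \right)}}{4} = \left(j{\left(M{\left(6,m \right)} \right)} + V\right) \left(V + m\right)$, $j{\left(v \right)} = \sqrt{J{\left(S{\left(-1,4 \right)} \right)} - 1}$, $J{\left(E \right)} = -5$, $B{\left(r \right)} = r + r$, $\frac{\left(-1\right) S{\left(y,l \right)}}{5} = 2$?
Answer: $6272 + 1560 i \sqrt{6} \approx 6272.0 + 3821.2 i$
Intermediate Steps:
$S{\left(y,l \right)} = -10$ ($S{\left(y,l \right)} = \left(-5\right) 2 = -10$)
$B{\left(r \right)} = 2 r$
$M{\left(g,c \right)} = - \frac{g}{2}$
$j{\left(v \right)} = i \sqrt{6}$ ($j{\left(v \right)} = \sqrt{-5 - 1} = \sqrt{-6} = i \sqrt{6}$)
$X{\left(V,m \right)} = 4 \left(V + m\right) \left(V + i \sqrt{6}\right)$ ($X{\left(V,m \right)} = 4 \left(i \sqrt{6} + V\right) \left(V + m\right) = 4 \left(V + i \sqrt{6}\right) \left(V + m\right) = 4 \left(V + m\right) \left(V + i \sqrt{6}\right)$)
$32 + 39 X{\left(B{\left(2 \right)},6 \right)} = 32 + 39 \left(4 \left(2 \cdot 2\right)^{2} + 4 \cdot 2 \cdot 2 \cdot 6 + 4 i 2 \cdot 2 \sqrt{6} + 4 i 6 \sqrt{6}\right) = 32 + 39 \left(4 \cdot 4^{2} + 4 \cdot 4 \cdot 6 + 4 i 4 \sqrt{6} + 24 i \sqrt{6}\right) = 32 + 39 \left(4 \cdot 16 + 96 + 16 i \sqrt{6} + 24 i \sqrt{6}\right) = 32 + 39 \left(64 + 96 + 16 i \sqrt{6} + 24 i \sqrt{6}\right) = 32 + 39 \left(160 + 40 i \sqrt{6}\right) = 32 + \left(6240 + 1560 i \sqrt{6}\right) = 6272 + 1560 i \sqrt{6}$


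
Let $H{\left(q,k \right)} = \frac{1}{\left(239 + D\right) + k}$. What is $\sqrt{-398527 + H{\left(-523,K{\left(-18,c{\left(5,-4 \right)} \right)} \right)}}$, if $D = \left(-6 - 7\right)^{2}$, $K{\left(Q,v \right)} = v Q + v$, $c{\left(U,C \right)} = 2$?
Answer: $\frac{i \sqrt{55744362278}}{374} \approx 631.29 i$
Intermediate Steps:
$K{\left(Q,v \right)} = v + Q v$ ($K{\left(Q,v \right)} = Q v + v = v + Q v$)
$D = 169$ ($D = \left(-13\right)^{2} = 169$)
$H{\left(q,k \right)} = \frac{1}{408 + k}$ ($H{\left(q,k \right)} = \frac{1}{\left(239 + 169\right) + k} = \frac{1}{408 + k}$)
$\sqrt{-398527 + H{\left(-523,K{\left(-18,c{\left(5,-4 \right)} \right)} \right)}} = \sqrt{-398527 + \frac{1}{408 + 2 \left(1 - 18\right)}} = \sqrt{-398527 + \frac{1}{408 + 2 \left(-17\right)}} = \sqrt{-398527 + \frac{1}{408 - 34}} = \sqrt{-398527 + \frac{1}{374}} = \sqrt{- \frac{149049097}{374}} = \frac{i \sqrt{55744362278}}{374}$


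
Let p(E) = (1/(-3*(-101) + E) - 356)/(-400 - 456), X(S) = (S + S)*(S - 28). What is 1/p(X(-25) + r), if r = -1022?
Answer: 1652936/687435 ≈ 2.4045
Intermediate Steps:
X(S) = 2*S*(-28 + S) (X(S) = (2*S)*(-28 + S) = 2*S*(-28 + S))
p(E) = 89/214 - 1/(856*(303 + E)) (p(E) = (1/(303 + E) - 356)/(-856) = (-356 + 1/(303 + E))*(-1/856) = 89/214 - 1/(856*(303 + E)))
1/p(X(-25) + r) = 1/((107867 + 356*(2*(-25)*(-28 - 25) - 1022))/(856*(303 + (2*(-25)*(-28 - 25) - 1022)))) = 1/((107867 + 356*(2*(-25)*(-53) - 1022))/(856*(303 + (2*(-25)*(-53) - 1022)))) = 1/((107867 + 356*(2650 - 1022))/(856*(303 + (2650 - 1022)))) = 1/((107867 + 356*1628)/(856*(303 + 1628))) = 1/((1/856)*(107867 + 579568)/1931) = 1/((1/856)*(1/1931)*687435) = 1/(687435/1652936) = 1652936/687435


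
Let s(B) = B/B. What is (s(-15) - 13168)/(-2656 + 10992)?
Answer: -13167/8336 ≈ -1.5795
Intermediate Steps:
s(B) = 1
(s(-15) - 13168)/(-2656 + 10992) = (1 - 13168)/(-2656 + 10992) = -13167/8336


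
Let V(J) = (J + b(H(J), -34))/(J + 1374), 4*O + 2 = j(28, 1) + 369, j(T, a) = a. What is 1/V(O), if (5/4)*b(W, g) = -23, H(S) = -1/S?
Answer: 3665/184 ≈ 19.918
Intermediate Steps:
b(W, g) = -92/5 (b(W, g) = (⅘)*(-23) = -92/5)
O = 92 (O = -½ + (1 + 369)/4 = -½ + (¼)*370 = -½ + 185/2 = 92)
V(J) = (-92/5 + J)/(1374 + J) (V(J) = (J - 92/5)/(J + 1374) = (-92/5 + J)/(1374 + J))
1/V(O) = 1/((-92/5 + 92)/(1374 + 92)) = 1/((368/5)/1466) = 1/((1/1466)*(368/5)) = 1/(184/3665) = 3665/184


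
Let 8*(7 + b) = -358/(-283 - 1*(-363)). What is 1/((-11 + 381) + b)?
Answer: 320/115981 ≈ 0.0027591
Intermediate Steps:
b = -2419/320 (b = -7 + (-358/(-283 - 1*(-363)))/8 = -7 + (-358/(-283 + 363))/8 = -7 + (-358/80)/8 = -7 + (-358*1/80)/8 = -7 + (⅛)*(-179/40) = -7 - 179/320 = -2419/320 ≈ -7.5594)
1/((-11 + 381) + b) = 1/((-11 + 381) - 2419/320) = 1/(370 - 2419/320) = 1/(115981/320) = 320/115981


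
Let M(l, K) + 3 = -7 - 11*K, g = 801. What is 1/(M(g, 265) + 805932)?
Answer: 1/803007 ≈ 1.2453e-6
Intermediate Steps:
M(l, K) = -10 - 11*K (M(l, K) = -3 + (-7 - 11*K) = -10 - 11*K)
1/(M(g, 265) + 805932) = 1/((-10 - 11*265) + 805932) = 1/((-10 - 2915) + 805932) = 1/(-2925 + 805932) = 1/803007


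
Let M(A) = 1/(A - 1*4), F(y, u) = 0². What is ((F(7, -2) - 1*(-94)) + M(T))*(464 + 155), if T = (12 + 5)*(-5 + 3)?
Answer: 2210449/38 ≈ 58170.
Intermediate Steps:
F(y, u) = 0
T = -34 (T = 17*(-2) = -34)
M(A) = 1/(-4 + A) (M(A) = 1/(A - 4) = 1/(-4 + A))
((F(7, -2) - 1*(-94)) + M(T))*(464 + 155) = ((0 - 1*(-94)) + 1/(-4 - 34))*(464 + 155) = ((0 + 94) + 1/(-38))*619 = (94 - 1/38)*619 = (3571/38)*619 = 2210449/38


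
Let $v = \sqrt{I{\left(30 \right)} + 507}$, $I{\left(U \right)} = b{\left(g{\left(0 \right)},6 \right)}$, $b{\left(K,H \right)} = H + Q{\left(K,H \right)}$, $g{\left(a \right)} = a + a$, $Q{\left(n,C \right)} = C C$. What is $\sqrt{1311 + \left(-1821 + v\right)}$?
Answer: $\sqrt{-510 + 3 \sqrt{61}} \approx 22.058 i$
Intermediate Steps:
$Q{\left(n,C \right)} = C^{2}$
$g{\left(a \right)} = 2 a$
$b{\left(K,H \right)} = H + H^{2}$
$I{\left(U \right)} = 42$ ($I{\left(U \right)} = 6 \left(1 + 6\right) = 6 \cdot 7 = 42$)
$v = 3 \sqrt{61}$ ($v = \sqrt{42 + 507} = \sqrt{549} = 3 \sqrt{61} \approx 23.431$)
$\sqrt{1311 + \left(-1821 + v\right)} = \sqrt{1311 - \left(1821 - 3 \sqrt{61}\right)} = \sqrt{-510 + 3 \sqrt{61}}$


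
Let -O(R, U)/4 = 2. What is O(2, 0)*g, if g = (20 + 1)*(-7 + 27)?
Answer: -3360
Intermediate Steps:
g = 420 (g = 21*20 = 420)
O(R, U) = -8 (O(R, U) = -4*2 = -8)
O(2, 0)*g = -8*420 = -3360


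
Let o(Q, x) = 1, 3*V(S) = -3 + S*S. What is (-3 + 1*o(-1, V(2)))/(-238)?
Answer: 1/119 ≈ 0.0084034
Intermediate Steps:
V(S) = -1 + S²/3 (V(S) = (-3 + S*S)/3 = (-3 + S²)/3 = -1 + S²/3)
(-3 + 1*o(-1, V(2)))/(-238) = (-3 + 1*1)/(-238) = (-3 + 1)*(-1/238) = -2*(-1/238) = 1/119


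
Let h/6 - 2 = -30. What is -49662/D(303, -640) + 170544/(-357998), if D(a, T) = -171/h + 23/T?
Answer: -2096058087672/41442979 ≈ -50577.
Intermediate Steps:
h = -168 (h = 12 + 6*(-30) = 12 - 180 = -168)
D(a, T) = 57/56 + 23/T (D(a, T) = -171/(-168) + 23/T = -171*(-1/168) + 23/T = 57/56 + 23/T)
-49662/D(303, -640) + 170544/(-357998) = -49662/(57/56 + 23/(-640)) + 170544/(-357998) = -49662/(57/56 + 23*(-1/640)) + 170544*(-1/357998) = -49662/(57/56 - 23/640) - 4488/9421 = -49662/4399/4480 - 4488/9421 = -49662*4480/4399 - 4488/9421 = -222485760/4399 - 4488/9421 = -2096058087672/41442979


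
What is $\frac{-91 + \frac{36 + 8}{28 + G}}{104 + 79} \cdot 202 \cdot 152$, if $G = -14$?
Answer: $- \frac{6294320}{427} \approx -14741.0$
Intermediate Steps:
$\frac{-91 + \frac{36 + 8}{28 + G}}{104 + 79} \cdot 202 \cdot 152 = \frac{-91 + \frac{36 + 8}{28 - 14}}{104 + 79} \cdot 202 \cdot 152 = \frac{-91 + \frac{44}{14}}{183} \cdot 202 \cdot 152 = \left(-91 + 44 \cdot \frac{1}{14}\right) \frac{1}{183} \cdot 202 \cdot 152 = \left(-91 + \frac{22}{7}\right) \frac{1}{183} \cdot 202 \cdot 152 = \left(- \frac{615}{7}\right) \frac{1}{183} \cdot 202 \cdot 152 = \left(- \frac{205}{427}\right) 202 \cdot 152 = \left(- \frac{41410}{427}\right) 152 = - \frac{6294320}{427}$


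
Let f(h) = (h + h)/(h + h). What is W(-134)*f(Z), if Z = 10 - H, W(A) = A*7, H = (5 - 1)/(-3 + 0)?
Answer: -938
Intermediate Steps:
H = -4/3 (H = 4/(-3) = 4*(-⅓) = -4/3 ≈ -1.3333)
W(A) = 7*A
Z = 34/3 (Z = 10 - 1*(-4/3) = 10 + 4/3 = 34/3 ≈ 11.333)
f(h) = 1 (f(h) = (2*h)/((2*h)) = (2*h)*(1/(2*h)) = 1)
W(-134)*f(Z) = (7*(-134))*1 = -938*1 = -938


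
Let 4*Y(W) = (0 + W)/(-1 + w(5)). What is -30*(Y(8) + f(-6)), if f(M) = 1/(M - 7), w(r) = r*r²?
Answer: 735/403 ≈ 1.8238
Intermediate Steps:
w(r) = r³
f(M) = 1/(-7 + M)
Y(W) = W/496 (Y(W) = ((0 + W)/(-1 + 5³))/4 = (W/(-1 + 125))/4 = (W/124)/4 = W/496)
-30*(Y(8) + f(-6)) = -30*((1/496)*8 + 1/(-7 - 6)) = -30*(1/62 + 1/(-13)) = -30*(1/62 - 1/13) = -30*(-49/806) = 735/403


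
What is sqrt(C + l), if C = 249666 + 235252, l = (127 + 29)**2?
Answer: sqrt(509254) ≈ 713.62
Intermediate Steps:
l = 24336 (l = 156**2 = 24336)
C = 484918
sqrt(C + l) = sqrt(484918 + 24336) = sqrt(509254)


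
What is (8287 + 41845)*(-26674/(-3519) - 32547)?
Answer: -5740425770908/3519 ≈ -1.6313e+9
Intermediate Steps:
(8287 + 41845)*(-26674/(-3519) - 32547) = 50132*(-26674*(-1/3519) - 32547) = 50132*(26674/3519 - 32547) = 50132*(-114506219/3519) = -5740425770908/3519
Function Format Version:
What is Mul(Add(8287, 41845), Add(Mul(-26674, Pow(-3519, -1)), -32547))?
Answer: Rational(-5740425770908, 3519) ≈ -1.6313e+9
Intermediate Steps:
Mul(Add(8287, 41845), Add(Mul(-26674, Pow(-3519, -1)), -32547)) = Mul(50132, Add(Mul(-26674, Rational(-1, 3519)), -32547)) = Mul(50132, Add(Rational(26674, 3519), -32547)) = Mul(50132, Rational(-114506219, 3519)) = Rational(-5740425770908, 3519)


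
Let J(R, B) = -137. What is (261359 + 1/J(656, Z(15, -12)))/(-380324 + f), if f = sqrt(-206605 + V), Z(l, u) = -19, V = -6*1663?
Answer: -13617950362968/19816578933583 - 35806182*I*sqrt(216583)/19816578933583 ≈ -0.6872 - 0.00084089*I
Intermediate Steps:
V = -9978
f = I*sqrt(216583) (f = sqrt(-206605 - 9978) = sqrt(-216583) = I*sqrt(216583) ≈ 465.38*I)
(261359 + 1/J(656, Z(15, -12)))/(-380324 + f) = (261359 + 1/(-137))/(-380324 + I*sqrt(216583)) = (261359 - 1/137)/(-380324 + I*sqrt(216583)) = 35806182/(137*(-380324 + I*sqrt(216583)))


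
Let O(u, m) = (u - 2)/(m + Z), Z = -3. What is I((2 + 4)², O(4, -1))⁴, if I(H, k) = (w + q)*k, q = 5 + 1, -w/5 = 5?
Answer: 130321/16 ≈ 8145.1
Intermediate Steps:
w = -25 (w = -5*5 = -25)
q = 6
O(u, m) = (-2 + u)/(-3 + m) (O(u, m) = (u - 2)/(m - 3) = (-2 + u)/(-3 + m))
I(H, k) = -19*k (I(H, k) = (-25 + 6)*k = -19*k)
I((2 + 4)², O(4, -1))⁴ = (-19*(-2 + 4)/(-3 - 1))⁴ = (-19*2/(-4))⁴ = (-(-19)*2/4)⁴ = (-19*(-½))⁴ = (19/2)⁴ = 130321/16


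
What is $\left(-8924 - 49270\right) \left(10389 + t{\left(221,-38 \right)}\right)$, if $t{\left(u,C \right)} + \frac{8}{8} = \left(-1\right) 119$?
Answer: $-597594186$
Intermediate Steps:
$t{\left(u,C \right)} = -120$ ($t{\left(u,C \right)} = -1 - 119 = -120$)
$\left(-8924 - 49270\right) \left(10389 + t{\left(221,-38 \right)}\right) = \left(-8924 - 49270\right) \left(10389 - 120\right) = \left(-58194\right) 10269 = -597594186$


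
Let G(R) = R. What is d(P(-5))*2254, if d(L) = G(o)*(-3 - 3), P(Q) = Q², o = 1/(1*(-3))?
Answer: 4508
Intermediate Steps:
o = -⅓ (o = 1/(-3) = -⅓ ≈ -0.33333)
d(L) = 2 (d(L) = -(-3 - 3)/3 = -⅓*(-6) = 2)
d(P(-5))*2254 = 2*2254 = 4508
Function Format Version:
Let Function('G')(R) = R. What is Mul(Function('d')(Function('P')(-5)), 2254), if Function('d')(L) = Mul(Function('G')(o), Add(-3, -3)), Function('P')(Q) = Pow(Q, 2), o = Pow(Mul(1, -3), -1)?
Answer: 4508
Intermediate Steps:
o = Rational(-1, 3) (o = Pow(-3, -1) = Rational(-1, 3) ≈ -0.33333)
Function('d')(L) = 2 (Function('d')(L) = Mul(Rational(-1, 3), Add(-3, -3)) = Mul(Rational(-1, 3), -6) = 2)
Mul(Function('d')(Function('P')(-5)), 2254) = Mul(2, 2254) = 4508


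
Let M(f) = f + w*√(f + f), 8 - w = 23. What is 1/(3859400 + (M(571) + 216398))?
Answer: 7139/29101197841 + 15*√1142/16616783967211 ≈ 2.4535e-7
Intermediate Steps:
w = -15 (w = 8 - 1*23 = 8 - 23 = -15)
M(f) = f - 15*√2*√f (M(f) = f - 15*√(f + f) = f - 15*√2*√f)
1/(3859400 + (M(571) + 216398)) = 1/(3859400 + ((571 - 15*√2*√571) + 216398)) = 1/(3859400 + ((571 - 15*√1142) + 216398)) = 1/(3859400 + (216969 - 15*√1142)) = 1/(4076369 - 15*√1142)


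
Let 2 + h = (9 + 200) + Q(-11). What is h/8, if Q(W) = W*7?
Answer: 65/4 ≈ 16.250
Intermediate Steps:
Q(W) = 7*W
h = 130 (h = -2 + ((9 + 200) + 7*(-11)) = -2 + (209 - 77) = -2 + 132 = 130)
h/8 = 130/8 = (1/8)*130 = 65/4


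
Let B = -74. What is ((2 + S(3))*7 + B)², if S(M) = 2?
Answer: 2116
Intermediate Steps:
((2 + S(3))*7 + B)² = ((2 + 2)*7 - 74)² = (4*7 - 74)² = (28 - 74)² = (-46)² = 2116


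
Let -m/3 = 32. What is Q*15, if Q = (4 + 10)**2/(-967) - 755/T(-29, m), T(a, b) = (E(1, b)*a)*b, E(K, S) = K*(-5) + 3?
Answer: -1806215/1794752 ≈ -1.0064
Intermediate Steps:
m = -96 (m = -3*32 = -96)
E(K, S) = 3 - 5*K (E(K, S) = -5*K + 3 = 3 - 5*K)
T(a, b) = -2*a*b (T(a, b) = ((3 - 5*1)*a)*b = ((3 - 5)*a)*b = (-2*a)*b = -2*a*b)
Q = -361243/5384256 (Q = (4 + 10)**2/(-967) - 755/((-2*(-29)*(-96))) = 14**2*(-1/967) - 755/(-5568) = 196*(-1/967) - 755*(-1/5568) = -196/967 + 755/5568 = -361243/5384256 ≈ -0.067092)
Q*15 = -361243/5384256*15 = -1806215/1794752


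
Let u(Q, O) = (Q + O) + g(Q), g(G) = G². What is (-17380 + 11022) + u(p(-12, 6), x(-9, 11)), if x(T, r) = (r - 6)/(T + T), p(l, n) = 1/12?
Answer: -101731/16 ≈ -6358.2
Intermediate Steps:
p(l, n) = 1/12
x(T, r) = (-6 + r)/(2*T) (x(T, r) = (-6 + r)/((2*T)) = (-6 + r)*(1/(2*T)) = (-6 + r)/(2*T))
u(Q, O) = O + Q + Q² (u(Q, O) = (Q + O) + Q² = (O + Q) + Q² = O + Q + Q²)
(-17380 + 11022) + u(p(-12, 6), x(-9, 11)) = (-17380 + 11022) + ((½)*(-6 + 11)/(-9) + 1/12 + (1/12)²) = -6358 + ((½)*(-⅑)*5 + 1/12 + 1/144) = -6358 + (-5/18 + 1/12 + 1/144) = -6358 - 3/16 = -101731/16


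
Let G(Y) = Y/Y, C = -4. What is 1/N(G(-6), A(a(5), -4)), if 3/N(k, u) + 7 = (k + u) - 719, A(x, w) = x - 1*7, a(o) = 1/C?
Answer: -2929/12 ≈ -244.08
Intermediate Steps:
G(Y) = 1
a(o) = -¼ (a(o) = 1/(-4) = -¼)
A(x, w) = -7 + x (A(x, w) = x - 7 = -7 + x)
N(k, u) = 3/(-726 + k + u) (N(k, u) = 3/(-7 + ((k + u) - 719)) = 3/(-7 + (-719 + k + u)) = 3/(-726 + k + u))
1/N(G(-6), A(a(5), -4)) = 1/(3/(-726 + 1 + (-7 - ¼))) = 1/(3/(-726 + 1 - 29/4)) = 1/(3/(-2929/4)) = 1/(3*(-4/2929)) = 1/(-12/2929) = -2929/12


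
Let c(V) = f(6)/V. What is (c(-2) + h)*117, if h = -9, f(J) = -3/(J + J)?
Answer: -8307/8 ≈ -1038.4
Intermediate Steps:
f(J) = -3/(2*J)
c(V) = -1/(4*V) (c(V) = (-3/2/6)/V = (-3/2*⅙)/V = -1/(4*V))
(c(-2) + h)*117 = (-¼/(-2) - 9)*117 = (-¼*(-½) - 9)*117 = (⅛ - 9)*117 = -71/8*117 = -8307/8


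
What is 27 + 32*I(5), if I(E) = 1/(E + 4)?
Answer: 275/9 ≈ 30.556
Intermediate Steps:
I(E) = 1/(4 + E)
27 + 32*I(5) = 27 + 32/(4 + 5) = 27 + 32/9 = 275/9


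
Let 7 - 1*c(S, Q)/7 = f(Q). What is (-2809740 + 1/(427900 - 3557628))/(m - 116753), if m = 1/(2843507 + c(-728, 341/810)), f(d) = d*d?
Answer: 16406062561121744320523393/681720380601998630732672 ≈ 24.066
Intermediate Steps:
f(d) = d²
c(S, Q) = 49 - 7*Q²
m = 656100/1865656277633 (m = 1/(2843507 + (49 - 7*(341/810)²)) = 1/(2843507 + (49 - 7*116281/656100)) = 1/(2843507 + (49 - 813967/656100)) = 1/(2843507 + 31334933/656100) = 1/(1865656277633/656100) = 656100/1865656277633 ≈ 3.5167e-7)
(-2809740 + 1/(427900 - 3557628))/(m - 116753) = (-2809740 + 1/(427900 - 3557628))/(656100/1865656277633 - 116753) = (-2809740 + 1/(-3129728))/(-217820967381829549/1865656277633) = (-2809740 - 1/3129728)*(-1865656277633/217820967381829549) = -8793721950721/3129728*(-1865656277633/217820967381829549) = 16406062561121744320523393/681720380601998630732672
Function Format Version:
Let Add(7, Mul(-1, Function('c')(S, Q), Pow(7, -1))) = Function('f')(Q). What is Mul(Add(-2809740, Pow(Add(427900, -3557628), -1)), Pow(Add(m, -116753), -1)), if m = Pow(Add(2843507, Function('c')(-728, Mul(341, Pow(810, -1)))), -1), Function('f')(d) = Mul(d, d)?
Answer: Rational(16406062561121744320523393, 681720380601998630732672) ≈ 24.066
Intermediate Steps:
Function('f')(d) = Pow(d, 2)
Function('c')(S, Q) = Add(49, Mul(-7, Pow(Q, 2)))
m = Rational(656100, 1865656277633) (m = Pow(Add(2843507, Add(49, Mul(-7, Pow(Mul(341, Pow(810, -1)), 2)))), -1) = Pow(Add(2843507, Add(49, Mul(-7, Pow(Mul(341, Rational(1, 810)), 2)))), -1) = Pow(Add(2843507, Add(49, Mul(-7, Pow(Rational(341, 810), 2)))), -1) = Pow(Add(2843507, Add(49, Mul(-7, Rational(116281, 656100)))), -1) = Pow(Add(2843507, Add(49, Rational(-813967, 656100))), -1) = Pow(Add(2843507, Rational(31334933, 656100)), -1) = Pow(Rational(1865656277633, 656100), -1) = Rational(656100, 1865656277633) ≈ 3.5167e-7)
Mul(Add(-2809740, Pow(Add(427900, -3557628), -1)), Pow(Add(m, -116753), -1)) = Mul(Add(-2809740, Pow(Add(427900, -3557628), -1)), Pow(Add(Rational(656100, 1865656277633), -116753), -1)) = Mul(Add(-2809740, Pow(-3129728, -1)), Pow(Rational(-217820967381829549, 1865656277633), -1)) = Mul(Add(-2809740, Rational(-1, 3129728)), Rational(-1865656277633, 217820967381829549)) = Mul(Rational(-8793721950721, 3129728), Rational(-1865656277633, 217820967381829549)) = Rational(16406062561121744320523393, 681720380601998630732672)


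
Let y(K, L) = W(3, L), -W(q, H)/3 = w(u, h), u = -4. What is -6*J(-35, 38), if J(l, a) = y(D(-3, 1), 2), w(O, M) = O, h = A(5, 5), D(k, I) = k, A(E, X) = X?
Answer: -72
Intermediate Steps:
h = 5
W(q, H) = 12 (W(q, H) = -3*(-4) = 12)
y(K, L) = 12
J(l, a) = 12
-6*J(-35, 38) = -6*12 = -72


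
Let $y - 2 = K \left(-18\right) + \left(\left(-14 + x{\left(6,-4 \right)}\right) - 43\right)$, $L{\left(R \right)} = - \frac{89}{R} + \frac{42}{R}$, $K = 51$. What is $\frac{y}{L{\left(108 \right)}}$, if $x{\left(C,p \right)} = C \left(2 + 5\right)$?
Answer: $\frac{100548}{47} \approx 2139.3$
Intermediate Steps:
$x{\left(C,p \right)} = 7 C$ ($x{\left(C,p \right)} = C 7 = 7 C$)
$L{\left(R \right)} = - \frac{47}{R}$
$y = -931$ ($y = 2 + \left(51 \left(-18\right) + \left(\left(-14 + 7 \cdot 6\right) - 43\right)\right) = 2 + \left(-918 + \left(\left(-14 + 42\right) - 43\right)\right) = 2 + \left(-918 + \left(28 - 43\right)\right) = 2 - 933 = -931$)
$\frac{y}{L{\left(108 \right)}} = - \frac{931}{\left(-47\right) \frac{1}{108}} = - \frac{931}{- \frac{47}{108}} = \left(-931\right) \left(- \frac{108}{47}\right) = \frac{100548}{47}$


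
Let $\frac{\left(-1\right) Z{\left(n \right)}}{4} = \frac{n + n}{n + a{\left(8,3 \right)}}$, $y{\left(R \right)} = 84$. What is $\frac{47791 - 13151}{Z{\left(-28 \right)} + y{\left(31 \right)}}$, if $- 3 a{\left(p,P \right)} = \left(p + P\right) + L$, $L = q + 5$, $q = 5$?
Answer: $\frac{43300}{97} \approx 446.39$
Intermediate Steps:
$L = 10$ ($L = 5 + 5 = 10$)
$a{\left(p,P \right)} = - \frac{10}{3} - \frac{P}{3} - \frac{p}{3}$ ($a{\left(p,P \right)} = - \frac{\left(p + P\right) + 10}{3} = - \frac{\left(P + p\right) + 10}{3} = - \frac{10 + P + p}{3} = - \frac{10}{3} - \frac{P}{3} - \frac{p}{3}$)
$Z{\left(n \right)} = - \frac{8 n}{-7 + n}$ ($Z{\left(n \right)} = - 4 \frac{n + n}{n - 7} = - 4 \frac{2 n}{n - 7} = - 4 \frac{2 n}{-7 + n} = - \frac{8 n}{-7 + n}$)
$\frac{47791 - 13151}{Z{\left(-28 \right)} + y{\left(31 \right)}} = \frac{47791 - 13151}{8 \left(-28\right) \frac{1}{7 - -28} + 84} = \frac{34640}{8 \left(-28\right) \frac{1}{7 + 28} + 84} = \frac{34640}{8 \left(-28\right) \frac{1}{35} + 84} = \frac{34640}{- \frac{32}{5} + 84} = \frac{34640}{\frac{388}{5}} = 34640 \cdot \frac{5}{388} = \frac{43300}{97}$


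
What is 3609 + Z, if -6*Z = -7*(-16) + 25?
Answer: 21517/6 ≈ 3586.2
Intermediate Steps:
Z = -137/6 (Z = -(-7*(-16) + 25)/6 = -(112 + 25)/6 = -⅙*137 = -137/6 ≈ -22.833)
3609 + Z = 3609 - 137/6 = 21517/6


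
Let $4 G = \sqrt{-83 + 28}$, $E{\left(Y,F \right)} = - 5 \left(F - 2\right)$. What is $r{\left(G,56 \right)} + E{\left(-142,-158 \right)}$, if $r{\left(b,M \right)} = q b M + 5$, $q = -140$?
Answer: $805 - 1960 i \sqrt{55} \approx 805.0 - 14536.0 i$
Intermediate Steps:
$E{\left(Y,F \right)} = 10 - 5 F$ ($E{\left(Y,F \right)} = - 5 \left(-2 + F\right) = 10 - 5 F$)
$G = \frac{i \sqrt{55}}{4}$ ($G = \frac{\sqrt{-83 + 28}}{4} = \frac{\sqrt{-55}}{4} = \frac{i \sqrt{55}}{4} \approx 1.854 i$)
$r{\left(b,M \right)} = 5 - 140 M b$ ($r{\left(b,M \right)} = - 140 b M + 5 = - 140 M b + 5 = 5 - 140 M b$)
$r{\left(G,56 \right)} + E{\left(-142,-158 \right)} = \left(5 - 7840 \frac{i \sqrt{55}}{4}\right) + \left(10 - -790\right) = \left(5 - 1960 i \sqrt{55}\right) + \left(10 + 790\right) = \left(5 - 1960 i \sqrt{55}\right) + 800 = 805 - 1960 i \sqrt{55}$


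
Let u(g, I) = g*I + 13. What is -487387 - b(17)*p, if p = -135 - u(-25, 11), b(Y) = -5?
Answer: -486752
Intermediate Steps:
u(g, I) = 13 + I*g (u(g, I) = I*g + 13 = 13 + I*g)
p = 127 (p = -135 - (13 + 11*(-25)) = -135 - (13 - 275) = -135 - 1*(-262) = -135 + 262 = 127)
-487387 - b(17)*p = -487387 - (-5)*127 = -487387 - 1*(-635) = -487387 + 635 = -486752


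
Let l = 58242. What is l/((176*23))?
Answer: 29121/2024 ≈ 14.388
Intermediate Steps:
l/((176*23)) = 58242/((176*23)) = 58242/4048 = 58242*(1/4048) = 29121/2024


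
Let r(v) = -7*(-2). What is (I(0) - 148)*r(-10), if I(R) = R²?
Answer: -2072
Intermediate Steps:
r(v) = 14
(I(0) - 148)*r(-10) = (0² - 148)*14 = (0 - 148)*14 = -148*14 = -2072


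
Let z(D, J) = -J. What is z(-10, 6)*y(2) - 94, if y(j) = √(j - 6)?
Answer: -94 - 12*I ≈ -94.0 - 12.0*I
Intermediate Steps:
y(j) = √(-6 + j)
z(-10, 6)*y(2) - 94 = (-1*6)*√(-6 + 2) - 94 = -12*I - 94 = -94 - 12*I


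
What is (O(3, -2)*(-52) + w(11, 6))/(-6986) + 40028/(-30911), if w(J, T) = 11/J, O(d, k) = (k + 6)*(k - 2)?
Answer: -43626353/30849178 ≈ -1.4142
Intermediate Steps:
O(d, k) = (-2 + k)*(6 + k) (O(d, k) = (6 + k)*(-2 + k) = (-2 + k)*(6 + k))
(O(3, -2)*(-52) + w(11, 6))/(-6986) + 40028/(-30911) = ((-12 + (-2)² + 4*(-2))*(-52) + 11/11)/(-6986) + 40028/(-30911) = ((-12 + 4 - 8)*(-52) + 11*(1/11))*(-1/6986) + 40028*(-1/30911) = (-16*(-52) + 1)*(-1/6986) - 40028/30911 = (832 + 1)*(-1/6986) - 40028/30911 = 833*(-1/6986) - 40028/30911 = -119/998 - 40028/30911 = -43626353/30849178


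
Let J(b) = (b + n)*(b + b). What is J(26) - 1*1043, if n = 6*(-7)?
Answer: -1875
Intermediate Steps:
n = -42
J(b) = 2*b*(-42 + b) (J(b) = (b - 42)*(b + b) = (-42 + b)*(2*b) = 2*b*(-42 + b))
J(26) - 1*1043 = 2*26*(-42 + 26) - 1*1043 = 2*26*(-16) - 1043 = -832 - 1043 = -1875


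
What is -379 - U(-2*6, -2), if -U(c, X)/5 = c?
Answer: -439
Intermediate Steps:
U(c, X) = -5*c
-379 - U(-2*6, -2) = -379 - (-5)*(-2*6) = -379 - (-5)*(-12) = -379 - 1*60 = -379 - 60 = -439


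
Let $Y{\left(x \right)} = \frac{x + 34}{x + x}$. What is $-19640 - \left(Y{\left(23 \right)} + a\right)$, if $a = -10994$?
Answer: $- \frac{397773}{46} \approx -8647.2$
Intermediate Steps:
$Y{\left(x \right)} = \frac{34 + x}{2 x}$
$-19640 - \left(Y{\left(23 \right)} + a\right) = -19640 - \left(\frac{34 + 23}{2 \cdot 23} - 10994\right) = -19640 - \left(\frac{1}{2} \cdot \frac{1}{23} \cdot 57 - 10994\right) = -19640 - \left(\frac{57}{46} - 10994\right) = -19640 - - \frac{505667}{46} = -19640 + \frac{505667}{46} = - \frac{397773}{46}$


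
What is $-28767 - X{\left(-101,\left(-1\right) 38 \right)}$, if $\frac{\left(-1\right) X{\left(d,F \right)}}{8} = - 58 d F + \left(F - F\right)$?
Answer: $-1809599$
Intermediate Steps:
$X{\left(d,F \right)} = 464 F d$ ($X{\left(d,F \right)} = - 8 \left(- 58 d F + \left(F - F\right)\right) = - 8 \left(- 58 F d + 0\right) = - 8 \left(- 58 F d\right) = 464 F d$)
$-28767 - X{\left(-101,\left(-1\right) 38 \right)} = -28767 - 464 \left(\left(-1\right) 38\right) \left(-101\right) = -28767 - 464 \left(-38\right) \left(-101\right) = -28767 - 1780832 = -1809599$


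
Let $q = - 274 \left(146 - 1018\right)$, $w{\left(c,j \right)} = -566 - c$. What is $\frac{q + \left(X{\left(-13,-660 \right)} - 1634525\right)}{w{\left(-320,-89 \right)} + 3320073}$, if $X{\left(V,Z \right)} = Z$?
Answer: $- \frac{465419}{1106609} \approx -0.42058$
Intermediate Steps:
$q = 238928$ ($q = \left(-274\right) \left(-872\right) = 238928$)
$\frac{q + \left(X{\left(-13,-660 \right)} - 1634525\right)}{w{\left(-320,-89 \right)} + 3320073} = \frac{238928 - 1635185}{\left(-566 - -320\right) + 3320073} = \frac{238928 - 1635185}{\left(-566 + 320\right) + 3320073} = \frac{238928 - 1635185}{-246 + 3320073} = - \frac{1396257}{3319827} = \left(-1396257\right) \frac{1}{3319827} = - \frac{465419}{1106609}$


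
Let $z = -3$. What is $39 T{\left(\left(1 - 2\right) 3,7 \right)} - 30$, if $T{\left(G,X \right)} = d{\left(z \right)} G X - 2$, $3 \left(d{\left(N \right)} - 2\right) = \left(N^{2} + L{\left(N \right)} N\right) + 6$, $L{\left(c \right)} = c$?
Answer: $-8298$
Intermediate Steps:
$d{\left(N \right)} = 4 + \frac{2 N^{2}}{3}$ ($d{\left(N \right)} = 2 + \frac{\left(N^{2} + N N\right) + 6}{3} = 2 + \frac{\left(N^{2} + N^{2}\right) + 6}{3} = 2 + \frac{2 N^{2} + 6}{3} = 2 + \frac{6 + 2 N^{2}}{3} = 2 + \left(2 + \frac{2 N^{2}}{3}\right) = 4 + \frac{2 N^{2}}{3}$)
$T{\left(G,X \right)} = -2 + 10 G X$ ($T{\left(G,X \right)} = \left(4 + \frac{2 \left(-3\right)^{2}}{3}\right) G X - 2 = \left(4 + \frac{2}{3} \cdot 9\right) G X - 2 = \left(4 + 6\right) G X - 2 = 10 G X - 2 = -2 + 10 G X$)
$39 T{\left(\left(1 - 2\right) 3,7 \right)} - 30 = 39 \left(-2 + 10 \left(1 - 2\right) 3 \cdot 7\right) - 30 = 39 \left(-2 + 10 \left(\left(-1\right) 3\right) 7\right) - 30 = 39 \left(-2 + 10 \left(-3\right) 7\right) - 30 = 39 \left(-2 - 210\right) - 30 = 39 \left(-212\right) - 30 = -8268 - 30 = -8298$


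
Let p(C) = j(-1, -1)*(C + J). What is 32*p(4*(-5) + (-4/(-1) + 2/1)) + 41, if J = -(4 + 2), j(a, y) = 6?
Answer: -3799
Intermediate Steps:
J = -6 (J = -1*6 = -6)
p(C) = -36 + 6*C (p(C) = 6*(C - 6) = 6*(-6 + C) = -36 + 6*C)
32*p(4*(-5) + (-4/(-1) + 2/1)) + 41 = 32*(-36 + 6*(4*(-5) + (-4/(-1) + 2/1))) + 41 = 32*(-36 + 6*(-20 + (-4*(-1) + 2*1))) + 41 = 32*(-36 + 6*(-20 + (4 + 2))) + 41 = 32*(-36 + 6*(-20 + 6)) + 41 = 32*(-36 + 6*(-14)) + 41 = 32*(-36 - 84) + 41 = 32*(-120) + 41 = -3840 + 41 = -3799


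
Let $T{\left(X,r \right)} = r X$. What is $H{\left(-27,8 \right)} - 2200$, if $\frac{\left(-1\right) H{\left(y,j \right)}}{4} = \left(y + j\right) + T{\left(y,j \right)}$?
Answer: $-1260$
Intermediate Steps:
$T{\left(X,r \right)} = X r$
$H{\left(y,j \right)} = - 4 j - 4 y - 4 j y$ ($H{\left(y,j \right)} = - 4 \left(\left(y + j\right) + y j\right) = - 4 \left(\left(j + y\right) + j y\right) = - 4 \left(j + y + j y\right) = - 4 j - 4 y - 4 j y$)
$H{\left(-27,8 \right)} - 2200 = \left(\left(-4\right) 8 - -108 - 32 \left(-27\right)\right) - 2200 = \left(-32 + 108 + 864\right) - 2200 = 940 - 2200 = -1260$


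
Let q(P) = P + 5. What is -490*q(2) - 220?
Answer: -3650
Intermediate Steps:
q(P) = 5 + P
-490*q(2) - 220 = -490*(5 + 2) - 220 = -490*7 - 220 = -3430 - 220 = -3650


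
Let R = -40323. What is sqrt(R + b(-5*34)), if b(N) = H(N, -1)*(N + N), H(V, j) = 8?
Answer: I*sqrt(43043) ≈ 207.47*I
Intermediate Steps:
b(N) = 16*N (b(N) = 8*(N + N) = 8*(2*N) = 16*N)
sqrt(R + b(-5*34)) = sqrt(-40323 + 16*(-5*34)) = sqrt(-40323 + 16*(-170)) = sqrt(-40323 - 2720) = sqrt(-43043) = I*sqrt(43043)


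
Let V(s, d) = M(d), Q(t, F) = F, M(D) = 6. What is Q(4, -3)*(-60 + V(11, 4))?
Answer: 162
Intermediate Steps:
V(s, d) = 6
Q(4, -3)*(-60 + V(11, 4)) = -3*(-60 + 6) = -3*(-54) = 162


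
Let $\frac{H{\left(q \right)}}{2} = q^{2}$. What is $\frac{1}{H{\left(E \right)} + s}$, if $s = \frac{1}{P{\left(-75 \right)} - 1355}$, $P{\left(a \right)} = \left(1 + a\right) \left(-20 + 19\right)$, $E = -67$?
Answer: $\frac{1281}{11500817} \approx 0.00011138$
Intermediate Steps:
$P{\left(a \right)} = -1 - a$ ($P{\left(a \right)} = \left(1 + a\right) \left(-1\right) = -1 - a$)
$H{\left(q \right)} = 2 q^{2}$
$s = - \frac{1}{1281}$ ($s = \frac{1}{\left(-1 - -75\right) - 1355} = \frac{1}{\left(-1 + 75\right) - 1355} = \frac{1}{74 - 1355} = \frac{1}{-1281} = - \frac{1}{1281} \approx -0.00078064$)
$\frac{1}{H{\left(E \right)} + s} = \frac{1}{2 \left(-67\right)^{2} - \frac{1}{1281}} = \frac{1}{2 \cdot 4489 - \frac{1}{1281}} = \frac{1}{8978 - \frac{1}{1281}} = \frac{1}{\frac{11500817}{1281}} = \frac{1281}{11500817}$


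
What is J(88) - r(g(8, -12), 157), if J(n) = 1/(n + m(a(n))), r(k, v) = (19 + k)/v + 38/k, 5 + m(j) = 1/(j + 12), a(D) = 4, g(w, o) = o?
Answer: 1307887/417306 ≈ 3.1341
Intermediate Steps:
m(j) = -5 + 1/(12 + j) (m(j) = -5 + 1/(j + 12) = -5 + 1/(12 + j))
r(k, v) = 38/k + (19 + k)/v (r(k, v) = (19 + k)/v + 38/k = 38/k + (19 + k)/v)
J(n) = 1/(-79/16 + n) (J(n) = 1/(n + (-59 - 5*4)/(12 + 4)) = 1/(n + (-59 - 20)/16) = 1/(n + (1/16)*(-79)) = 1/(n - 79/16) = 1/(-79/16 + n))
J(88) - r(g(8, -12), 157) = 16/(-79 + 16*88) - (19/157 + 38/(-12) - 12/157) = 16/(-79 + 1408) - (19*(1/157) + 38*(-1/12) - 12*1/157) = 16/1329 - (19/157 - 19/6 - 12/157) = 16*(1/1329) - 1*(-2941/942) = 16/1329 + 2941/942 = 1307887/417306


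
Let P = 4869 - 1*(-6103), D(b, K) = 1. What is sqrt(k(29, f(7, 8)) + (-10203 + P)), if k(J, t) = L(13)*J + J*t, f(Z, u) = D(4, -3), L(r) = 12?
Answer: sqrt(1146) ≈ 33.853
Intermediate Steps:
f(Z, u) = 1
P = 10972 (P = 4869 + 6103 = 10972)
k(J, t) = 12*J + J*t
sqrt(k(29, f(7, 8)) + (-10203 + P)) = sqrt(29*(12 + 1) + (-10203 + 10972)) = sqrt(29*13 + 769) = sqrt(377 + 769) = sqrt(1146)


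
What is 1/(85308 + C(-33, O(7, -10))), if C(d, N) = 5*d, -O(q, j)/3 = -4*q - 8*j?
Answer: 1/85143 ≈ 1.1745e-5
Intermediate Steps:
O(q, j) = 12*q + 24*j (O(q, j) = -3*(-4*q - 8*j) = -3*(-8*j - 4*q) = 12*q + 24*j)
1/(85308 + C(-33, O(7, -10))) = 1/(85308 + 5*(-33)) = 1/(85308 - 165) = 1/85143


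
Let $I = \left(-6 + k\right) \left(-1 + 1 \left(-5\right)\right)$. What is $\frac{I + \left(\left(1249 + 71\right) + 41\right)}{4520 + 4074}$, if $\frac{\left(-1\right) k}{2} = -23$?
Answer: $\frac{1121}{8594} \approx 0.13044$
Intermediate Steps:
$k = 46$ ($k = \left(-2\right) \left(-23\right) = 46$)
$I = -240$ ($I = \left(-6 + 46\right) \left(-1 + 1 \left(-5\right)\right) = 40 \left(-1 - 5\right) = 40 \left(-6\right) = -240$)
$\frac{I + \left(\left(1249 + 71\right) + 41\right)}{4520 + 4074} = \frac{-240 + \left(\left(1249 + 71\right) + 41\right)}{4520 + 4074} = \frac{-240 + \left(1320 + 41\right)}{8594} = \left(-240 + 1361\right) \frac{1}{8594} = 1121 \cdot \frac{1}{8594} = \frac{1121}{8594}$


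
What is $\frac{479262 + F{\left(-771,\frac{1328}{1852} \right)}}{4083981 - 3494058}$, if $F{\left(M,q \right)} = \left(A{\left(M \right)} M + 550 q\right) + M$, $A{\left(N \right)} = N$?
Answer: $\frac{496950116}{273134349} \approx 1.8194$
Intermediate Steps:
$F{\left(M,q \right)} = M + M^{2} + 550 q$ ($F{\left(M,q \right)} = \left(M M + 550 q\right) + M = \left(M^{2} + 550 q\right) + M = M + M^{2} + 550 q$)
$\frac{479262 + F{\left(-771,\frac{1328}{1852} \right)}}{4083981 - 3494058} = \frac{479262 + \left(-771 + \left(-771\right)^{2} + 550 \cdot \frac{1328}{1852}\right)}{4083981 - 3494058} = \frac{479262 + \left(-771 + 594441 + 550 \cdot 1328 \cdot \frac{1}{1852}\right)}{589923} = \left(479262 + \left(-771 + 594441 + 550 \cdot \frac{332}{463}\right)\right) \frac{1}{589923} = \left(479262 + \left(-771 + 594441 + \frac{182600}{463}\right)\right) \frac{1}{589923} = \left(479262 + \frac{275051810}{463}\right) \frac{1}{589923} = \frac{496950116}{463} \cdot \frac{1}{589923} = \frac{496950116}{273134349}$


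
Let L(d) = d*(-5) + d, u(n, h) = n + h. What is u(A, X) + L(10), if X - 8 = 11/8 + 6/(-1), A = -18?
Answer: -437/8 ≈ -54.625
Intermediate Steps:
X = 27/8 (X = 8 + (11/8 + 6/(-1)) = 8 + (11*(⅛) + 6*(-1)) = 8 + (11/8 - 6) = 8 - 37/8 = 27/8 ≈ 3.3750)
u(n, h) = h + n
L(d) = -4*d (L(d) = -5*d + d = -4*d)
u(A, X) + L(10) = (27/8 - 18) - 4*10 = -117/8 - 40 = -437/8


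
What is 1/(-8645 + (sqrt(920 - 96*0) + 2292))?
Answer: -6353/40359689 - 2*sqrt(230)/40359689 ≈ -0.00015816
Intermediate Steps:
1/(-8645 + (sqrt(920 - 96*0) + 2292)) = 1/(-8645 + (sqrt(920 + 0) + 2292)) = 1/(-8645 + (sqrt(920) + 2292)) = 1/(-8645 + (2*sqrt(230) + 2292)) = 1/(-8645 + (2292 + 2*sqrt(230))) = 1/(-6353 + 2*sqrt(230))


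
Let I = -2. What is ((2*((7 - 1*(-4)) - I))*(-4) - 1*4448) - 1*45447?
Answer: -49999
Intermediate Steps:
((2*((7 - 1*(-4)) - I))*(-4) - 1*4448) - 1*45447 = ((2*((7 - 1*(-4)) - 1*(-2)))*(-4) - 1*4448) - 1*45447 = ((2*((7 + 4) + 2))*(-4) - 4448) - 45447 = ((2*(11 + 2))*(-4) - 4448) - 45447 = ((2*13)*(-4) - 4448) - 45447 = (26*(-4) - 4448) - 45447 = (-104 - 4448) - 45447 = -4552 - 45447 = -49999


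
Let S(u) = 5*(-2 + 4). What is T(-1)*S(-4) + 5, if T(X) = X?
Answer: -5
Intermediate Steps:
S(u) = 10 (S(u) = 5*2 = 10)
T(-1)*S(-4) + 5 = -1*10 + 5 = -10 + 5 = -5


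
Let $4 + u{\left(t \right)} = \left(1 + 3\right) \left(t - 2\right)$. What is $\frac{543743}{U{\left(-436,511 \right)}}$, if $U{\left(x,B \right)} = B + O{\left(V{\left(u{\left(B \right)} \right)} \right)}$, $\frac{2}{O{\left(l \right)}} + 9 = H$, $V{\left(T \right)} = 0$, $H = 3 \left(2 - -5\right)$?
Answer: $\frac{3262458}{3067} \approx 1063.7$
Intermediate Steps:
$H = 21$ ($H = 3 \left(2 + 5\right) = 3 \cdot 7 = 21$)
$u{\left(t \right)} = -12 + 4 t$ ($u{\left(t \right)} = -4 + \left(1 + 3\right) \left(t - 2\right) = -4 + 4 \left(-2 + t\right) = -4 + \left(-8 + 4 t\right) = -12 + 4 t$)
$O{\left(l \right)} = \frac{1}{6}$ ($O{\left(l \right)} = \frac{2}{-9 + 21} = \frac{2}{12} = 2 \cdot \frac{1}{12} = \frac{1}{6}$)
$U{\left(x,B \right)} = \frac{1}{6} + B$ ($U{\left(x,B \right)} = B + \frac{1}{6} = \frac{1}{6} + B$)
$\frac{543743}{U{\left(-436,511 \right)}} = \frac{543743}{\frac{1}{6} + 511} = \frac{543743}{\frac{3067}{6}} = 543743 \cdot \frac{6}{3067} = \frac{3262458}{3067}$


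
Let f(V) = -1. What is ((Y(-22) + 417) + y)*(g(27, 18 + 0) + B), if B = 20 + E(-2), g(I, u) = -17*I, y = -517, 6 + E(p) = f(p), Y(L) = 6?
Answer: 41924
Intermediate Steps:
E(p) = -7 (E(p) = -6 - 1 = -7)
B = 13 (B = 20 - 7 = 13)
((Y(-22) + 417) + y)*(g(27, 18 + 0) + B) = ((6 + 417) - 517)*(-17*27 + 13) = (423 - 517)*(-459 + 13) = -94*(-446) = 41924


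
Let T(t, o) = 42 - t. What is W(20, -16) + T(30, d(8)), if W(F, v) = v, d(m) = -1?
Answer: -4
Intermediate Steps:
W(20, -16) + T(30, d(8)) = -16 + (42 - 1*30) = -16 + (42 - 30) = -16 + 12 = -4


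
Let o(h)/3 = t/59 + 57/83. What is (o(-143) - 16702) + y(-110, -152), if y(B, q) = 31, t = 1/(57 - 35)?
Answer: -1795811307/107734 ≈ -16669.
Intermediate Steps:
t = 1/22 ≈ 0.045455
o(h) = 222207/107734 (o(h) = 3*((1/22)/59 + 57/83) = 3*((1/22)*(1/59) + 57*(1/83)) = 3*(1/1298 + 57/83) = 3*(74069/107734) = 222207/107734)
(o(-143) - 16702) + y(-110, -152) = (222207/107734 - 16702) + 31 = -1799151061/107734 + 31 = -1795811307/107734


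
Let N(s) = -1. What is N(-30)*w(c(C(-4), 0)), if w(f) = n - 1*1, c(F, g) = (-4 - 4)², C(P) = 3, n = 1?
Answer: 0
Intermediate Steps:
c(F, g) = 64 (c(F, g) = (-8)² = 64)
w(f) = 0 (w(f) = 1 - 1*1 = 1 - 1 = 0)
N(-30)*w(c(C(-4), 0)) = -1*0 = 0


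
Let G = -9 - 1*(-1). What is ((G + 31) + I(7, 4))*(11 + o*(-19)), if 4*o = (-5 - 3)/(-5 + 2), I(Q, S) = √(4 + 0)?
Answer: -125/3 ≈ -41.667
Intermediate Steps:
I(Q, S) = 2 (I(Q, S) = √4 = 2)
o = ⅔ (o = ((-5 - 3)/(-5 + 2))/4 = (-8/(-3))/4 = (-8*(-⅓))/4 = (¼)*(8/3) = ⅔ ≈ 0.66667)
G = -8 (G = -9 + 1 = -8)
((G + 31) + I(7, 4))*(11 + o*(-19)) = ((-8 + 31) + 2)*(11 + (⅔)*(-19)) = (23 + 2)*(11 - 38/3) = 25*(-5/3) = -125/3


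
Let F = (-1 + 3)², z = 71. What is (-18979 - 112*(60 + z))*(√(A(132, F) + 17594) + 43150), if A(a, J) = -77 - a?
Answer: -1452040650 - 33651*√17385 ≈ -1.4565e+9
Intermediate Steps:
F = 4 (F = 2² = 4)
(-18979 - 112*(60 + z))*(√(A(132, F) + 17594) + 43150) = (-18979 - 112*(60 + 71))*(√((-77 - 1*132) + 17594) + 43150) = (-18979 - 112*131)*(√((-77 - 132) + 17594) + 43150) = (-18979 - 14672)*(√(-209 + 17594) + 43150) = -33651*(√17385 + 43150) = -33651*(43150 + √17385) = -1452040650 - 33651*√17385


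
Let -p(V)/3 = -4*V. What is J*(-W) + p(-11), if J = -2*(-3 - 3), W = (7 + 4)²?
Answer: -1584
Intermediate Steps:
W = 121 (W = 11² = 121)
p(V) = 12*V (p(V) = -(-12)*V = 12*V)
J = 12 (J = -2*(-6) = 12)
J*(-W) + p(-11) = 12*(-1*121) + 12*(-11) = 12*(-121) - 132 = -1452 - 132 = -1584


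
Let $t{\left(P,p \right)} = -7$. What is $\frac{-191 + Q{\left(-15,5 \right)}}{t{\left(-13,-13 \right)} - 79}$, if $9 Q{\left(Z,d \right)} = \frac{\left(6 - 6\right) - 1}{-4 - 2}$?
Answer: $\frac{10313}{4644} \approx 2.2207$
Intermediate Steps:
$Q{\left(Z,d \right)} = \frac{1}{54}$ ($Q{\left(Z,d \right)} = \frac{\left(\left(6 - 6\right) - 1\right) \frac{1}{-4 - 2}}{9} = \frac{\left(\left(6 - 6\right) - 1\right) \frac{1}{-6}}{9} = \frac{\left(0 - 1\right) \left(- \frac{1}{6}\right)}{9} = \frac{\left(-1\right) \left(- \frac{1}{6}\right)}{9} = \frac{1}{9} \cdot \frac{1}{6} = \frac{1}{54}$)
$\frac{-191 + Q{\left(-15,5 \right)}}{t{\left(-13,-13 \right)} - 79} = \frac{-191 + \frac{1}{54}}{-7 - 79} = - \frac{10313}{54 \left(-86\right)} = \left(- \frac{10313}{54}\right) \left(- \frac{1}{86}\right) = \frac{10313}{4644}$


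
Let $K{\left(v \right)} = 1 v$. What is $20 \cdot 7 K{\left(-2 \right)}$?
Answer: $-280$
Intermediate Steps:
$K{\left(v \right)} = v$
$20 \cdot 7 K{\left(-2 \right)} = 20 \cdot 7 \left(-2\right) = 140 \left(-2\right) = -280$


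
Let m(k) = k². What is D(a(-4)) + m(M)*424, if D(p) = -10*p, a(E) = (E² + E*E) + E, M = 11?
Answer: 51024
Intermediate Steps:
a(E) = E + 2*E² (a(E) = (E² + E²) + E = 2*E² + E = E + 2*E²)
D(a(-4)) + m(M)*424 = -(-40)*(1 + 2*(-4)) + 11²*424 = -(-40)*(1 - 8) + 121*424 = -(-40)*(-7) + 51304 = -10*28 + 51304 = -280 + 51304 = 51024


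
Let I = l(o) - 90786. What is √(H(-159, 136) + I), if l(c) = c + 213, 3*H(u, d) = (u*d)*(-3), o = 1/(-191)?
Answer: 2*I*√628832165/191 ≈ 262.58*I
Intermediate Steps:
o = -1/191 ≈ -0.0052356
H(u, d) = -d*u (H(u, d) = ((u*d)*(-3))/3 = ((d*u)*(-3))/3 = (-3*d*u)/3 = -d*u)
l(c) = 213 + c
I = -17299444/191 (I = (213 - 1/191) - 90786 = 40682/191 - 90786 = -17299444/191 ≈ -90573.)
√(H(-159, 136) + I) = √(-1*136*(-159) - 17299444/191) = √(21624 - 17299444/191) = √(-13169260/191) = 2*I*√628832165/191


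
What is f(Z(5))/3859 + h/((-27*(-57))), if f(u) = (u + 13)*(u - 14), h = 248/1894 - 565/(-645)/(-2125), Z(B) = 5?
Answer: -3799487575247/90690772395375 ≈ -0.041895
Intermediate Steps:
h = 33884489/259596375 (h = 248*(1/1894) - 565*(-1/645)*(-1/2125) = 124/947 + (113/129)*(-1/2125) = 124/947 - 113/274125 = 33884489/259596375 ≈ 0.13053)
f(u) = (-14 + u)*(13 + u) (f(u) = (13 + u)*(-14 + u) = (-14 + u)*(13 + u))
f(Z(5))/3859 + h/((-27*(-57))) = (-182 + 5² - 1*5)/3859 + 33884489/(259596375*((-27*(-57)))) = (-182 + 25 - 5)*(1/3859) + (33884489/259596375)/1539 = -162*1/3859 + (33884489/259596375)*(1/1539) = -162/3859 + 33884489/399518821125 = -3799487575247/90690772395375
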